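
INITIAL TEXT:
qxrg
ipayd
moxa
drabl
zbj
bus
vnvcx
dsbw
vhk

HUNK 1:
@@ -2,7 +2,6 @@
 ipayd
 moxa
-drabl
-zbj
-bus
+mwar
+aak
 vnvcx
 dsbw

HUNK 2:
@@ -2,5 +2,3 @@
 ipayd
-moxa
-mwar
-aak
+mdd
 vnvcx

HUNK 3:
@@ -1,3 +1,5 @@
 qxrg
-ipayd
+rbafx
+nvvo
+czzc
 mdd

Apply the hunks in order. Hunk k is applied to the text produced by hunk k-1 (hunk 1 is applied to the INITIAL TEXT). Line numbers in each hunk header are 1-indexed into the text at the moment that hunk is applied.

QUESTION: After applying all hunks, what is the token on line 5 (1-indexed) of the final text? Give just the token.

Hunk 1: at line 2 remove [drabl,zbj,bus] add [mwar,aak] -> 8 lines: qxrg ipayd moxa mwar aak vnvcx dsbw vhk
Hunk 2: at line 2 remove [moxa,mwar,aak] add [mdd] -> 6 lines: qxrg ipayd mdd vnvcx dsbw vhk
Hunk 3: at line 1 remove [ipayd] add [rbafx,nvvo,czzc] -> 8 lines: qxrg rbafx nvvo czzc mdd vnvcx dsbw vhk
Final line 5: mdd

Answer: mdd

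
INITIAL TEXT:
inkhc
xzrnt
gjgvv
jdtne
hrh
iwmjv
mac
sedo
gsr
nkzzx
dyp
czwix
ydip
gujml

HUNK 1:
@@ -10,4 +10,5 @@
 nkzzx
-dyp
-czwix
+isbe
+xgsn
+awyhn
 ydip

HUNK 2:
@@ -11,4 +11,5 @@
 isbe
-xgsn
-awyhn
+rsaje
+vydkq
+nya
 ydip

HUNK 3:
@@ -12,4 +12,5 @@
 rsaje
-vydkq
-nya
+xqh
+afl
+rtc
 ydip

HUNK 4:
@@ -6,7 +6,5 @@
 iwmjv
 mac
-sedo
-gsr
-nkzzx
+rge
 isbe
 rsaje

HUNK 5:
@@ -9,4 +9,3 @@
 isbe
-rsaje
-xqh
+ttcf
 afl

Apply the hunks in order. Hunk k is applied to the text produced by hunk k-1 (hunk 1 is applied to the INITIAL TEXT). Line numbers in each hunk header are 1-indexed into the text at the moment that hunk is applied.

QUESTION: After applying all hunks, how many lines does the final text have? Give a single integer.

Answer: 14

Derivation:
Hunk 1: at line 10 remove [dyp,czwix] add [isbe,xgsn,awyhn] -> 15 lines: inkhc xzrnt gjgvv jdtne hrh iwmjv mac sedo gsr nkzzx isbe xgsn awyhn ydip gujml
Hunk 2: at line 11 remove [xgsn,awyhn] add [rsaje,vydkq,nya] -> 16 lines: inkhc xzrnt gjgvv jdtne hrh iwmjv mac sedo gsr nkzzx isbe rsaje vydkq nya ydip gujml
Hunk 3: at line 12 remove [vydkq,nya] add [xqh,afl,rtc] -> 17 lines: inkhc xzrnt gjgvv jdtne hrh iwmjv mac sedo gsr nkzzx isbe rsaje xqh afl rtc ydip gujml
Hunk 4: at line 6 remove [sedo,gsr,nkzzx] add [rge] -> 15 lines: inkhc xzrnt gjgvv jdtne hrh iwmjv mac rge isbe rsaje xqh afl rtc ydip gujml
Hunk 5: at line 9 remove [rsaje,xqh] add [ttcf] -> 14 lines: inkhc xzrnt gjgvv jdtne hrh iwmjv mac rge isbe ttcf afl rtc ydip gujml
Final line count: 14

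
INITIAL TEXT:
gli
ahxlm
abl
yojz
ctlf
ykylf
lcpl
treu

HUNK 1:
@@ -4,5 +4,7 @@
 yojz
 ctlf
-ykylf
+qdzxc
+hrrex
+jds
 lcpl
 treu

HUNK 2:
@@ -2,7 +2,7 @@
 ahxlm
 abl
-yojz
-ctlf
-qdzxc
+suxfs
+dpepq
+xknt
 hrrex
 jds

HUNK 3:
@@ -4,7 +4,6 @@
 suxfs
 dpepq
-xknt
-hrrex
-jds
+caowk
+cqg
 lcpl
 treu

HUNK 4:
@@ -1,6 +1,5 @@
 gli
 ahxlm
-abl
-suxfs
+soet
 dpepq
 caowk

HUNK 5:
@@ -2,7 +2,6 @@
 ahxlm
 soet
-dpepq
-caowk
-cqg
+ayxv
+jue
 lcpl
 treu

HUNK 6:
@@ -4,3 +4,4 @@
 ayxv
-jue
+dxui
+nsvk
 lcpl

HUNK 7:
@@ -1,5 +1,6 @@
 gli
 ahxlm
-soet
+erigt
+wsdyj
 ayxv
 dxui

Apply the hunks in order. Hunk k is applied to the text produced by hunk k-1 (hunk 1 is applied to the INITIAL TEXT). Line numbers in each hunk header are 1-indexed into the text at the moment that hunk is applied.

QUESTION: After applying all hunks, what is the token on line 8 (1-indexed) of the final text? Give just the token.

Answer: lcpl

Derivation:
Hunk 1: at line 4 remove [ykylf] add [qdzxc,hrrex,jds] -> 10 lines: gli ahxlm abl yojz ctlf qdzxc hrrex jds lcpl treu
Hunk 2: at line 2 remove [yojz,ctlf,qdzxc] add [suxfs,dpepq,xknt] -> 10 lines: gli ahxlm abl suxfs dpepq xknt hrrex jds lcpl treu
Hunk 3: at line 4 remove [xknt,hrrex,jds] add [caowk,cqg] -> 9 lines: gli ahxlm abl suxfs dpepq caowk cqg lcpl treu
Hunk 4: at line 1 remove [abl,suxfs] add [soet] -> 8 lines: gli ahxlm soet dpepq caowk cqg lcpl treu
Hunk 5: at line 2 remove [dpepq,caowk,cqg] add [ayxv,jue] -> 7 lines: gli ahxlm soet ayxv jue lcpl treu
Hunk 6: at line 4 remove [jue] add [dxui,nsvk] -> 8 lines: gli ahxlm soet ayxv dxui nsvk lcpl treu
Hunk 7: at line 1 remove [soet] add [erigt,wsdyj] -> 9 lines: gli ahxlm erigt wsdyj ayxv dxui nsvk lcpl treu
Final line 8: lcpl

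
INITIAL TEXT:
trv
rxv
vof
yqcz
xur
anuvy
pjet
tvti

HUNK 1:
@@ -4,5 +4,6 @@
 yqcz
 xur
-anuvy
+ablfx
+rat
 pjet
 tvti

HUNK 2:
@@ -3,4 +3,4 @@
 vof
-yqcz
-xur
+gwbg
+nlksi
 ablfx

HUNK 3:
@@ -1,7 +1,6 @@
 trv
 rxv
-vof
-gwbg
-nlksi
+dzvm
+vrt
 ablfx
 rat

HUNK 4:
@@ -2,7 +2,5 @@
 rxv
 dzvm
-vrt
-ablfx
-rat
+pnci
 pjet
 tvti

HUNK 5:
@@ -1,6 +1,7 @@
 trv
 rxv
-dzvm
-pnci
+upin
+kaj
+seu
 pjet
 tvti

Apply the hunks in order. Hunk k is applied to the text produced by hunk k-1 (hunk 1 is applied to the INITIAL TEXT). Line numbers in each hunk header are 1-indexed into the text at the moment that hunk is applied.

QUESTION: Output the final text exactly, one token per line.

Hunk 1: at line 4 remove [anuvy] add [ablfx,rat] -> 9 lines: trv rxv vof yqcz xur ablfx rat pjet tvti
Hunk 2: at line 3 remove [yqcz,xur] add [gwbg,nlksi] -> 9 lines: trv rxv vof gwbg nlksi ablfx rat pjet tvti
Hunk 3: at line 1 remove [vof,gwbg,nlksi] add [dzvm,vrt] -> 8 lines: trv rxv dzvm vrt ablfx rat pjet tvti
Hunk 4: at line 2 remove [vrt,ablfx,rat] add [pnci] -> 6 lines: trv rxv dzvm pnci pjet tvti
Hunk 5: at line 1 remove [dzvm,pnci] add [upin,kaj,seu] -> 7 lines: trv rxv upin kaj seu pjet tvti

Answer: trv
rxv
upin
kaj
seu
pjet
tvti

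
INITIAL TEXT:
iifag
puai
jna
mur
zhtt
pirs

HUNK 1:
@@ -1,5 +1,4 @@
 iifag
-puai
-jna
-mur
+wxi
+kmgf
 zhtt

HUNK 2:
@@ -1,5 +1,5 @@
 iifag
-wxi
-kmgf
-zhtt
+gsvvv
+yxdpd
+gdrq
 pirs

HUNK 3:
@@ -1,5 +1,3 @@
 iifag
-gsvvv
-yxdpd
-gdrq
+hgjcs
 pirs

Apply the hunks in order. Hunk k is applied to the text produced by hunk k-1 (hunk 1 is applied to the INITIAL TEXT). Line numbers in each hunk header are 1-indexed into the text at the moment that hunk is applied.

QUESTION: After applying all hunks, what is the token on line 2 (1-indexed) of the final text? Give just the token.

Answer: hgjcs

Derivation:
Hunk 1: at line 1 remove [puai,jna,mur] add [wxi,kmgf] -> 5 lines: iifag wxi kmgf zhtt pirs
Hunk 2: at line 1 remove [wxi,kmgf,zhtt] add [gsvvv,yxdpd,gdrq] -> 5 lines: iifag gsvvv yxdpd gdrq pirs
Hunk 3: at line 1 remove [gsvvv,yxdpd,gdrq] add [hgjcs] -> 3 lines: iifag hgjcs pirs
Final line 2: hgjcs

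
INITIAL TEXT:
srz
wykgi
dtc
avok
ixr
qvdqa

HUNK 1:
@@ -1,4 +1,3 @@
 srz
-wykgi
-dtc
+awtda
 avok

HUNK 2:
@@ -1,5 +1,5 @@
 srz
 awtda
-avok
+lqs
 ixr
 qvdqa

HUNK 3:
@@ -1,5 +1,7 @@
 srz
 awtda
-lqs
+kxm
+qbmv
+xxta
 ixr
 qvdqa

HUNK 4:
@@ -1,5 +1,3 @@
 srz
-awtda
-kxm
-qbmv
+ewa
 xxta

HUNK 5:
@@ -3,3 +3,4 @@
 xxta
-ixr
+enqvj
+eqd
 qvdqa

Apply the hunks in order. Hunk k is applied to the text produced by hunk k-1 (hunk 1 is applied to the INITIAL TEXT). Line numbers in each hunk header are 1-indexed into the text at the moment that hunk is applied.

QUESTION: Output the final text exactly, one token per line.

Answer: srz
ewa
xxta
enqvj
eqd
qvdqa

Derivation:
Hunk 1: at line 1 remove [wykgi,dtc] add [awtda] -> 5 lines: srz awtda avok ixr qvdqa
Hunk 2: at line 1 remove [avok] add [lqs] -> 5 lines: srz awtda lqs ixr qvdqa
Hunk 3: at line 1 remove [lqs] add [kxm,qbmv,xxta] -> 7 lines: srz awtda kxm qbmv xxta ixr qvdqa
Hunk 4: at line 1 remove [awtda,kxm,qbmv] add [ewa] -> 5 lines: srz ewa xxta ixr qvdqa
Hunk 5: at line 3 remove [ixr] add [enqvj,eqd] -> 6 lines: srz ewa xxta enqvj eqd qvdqa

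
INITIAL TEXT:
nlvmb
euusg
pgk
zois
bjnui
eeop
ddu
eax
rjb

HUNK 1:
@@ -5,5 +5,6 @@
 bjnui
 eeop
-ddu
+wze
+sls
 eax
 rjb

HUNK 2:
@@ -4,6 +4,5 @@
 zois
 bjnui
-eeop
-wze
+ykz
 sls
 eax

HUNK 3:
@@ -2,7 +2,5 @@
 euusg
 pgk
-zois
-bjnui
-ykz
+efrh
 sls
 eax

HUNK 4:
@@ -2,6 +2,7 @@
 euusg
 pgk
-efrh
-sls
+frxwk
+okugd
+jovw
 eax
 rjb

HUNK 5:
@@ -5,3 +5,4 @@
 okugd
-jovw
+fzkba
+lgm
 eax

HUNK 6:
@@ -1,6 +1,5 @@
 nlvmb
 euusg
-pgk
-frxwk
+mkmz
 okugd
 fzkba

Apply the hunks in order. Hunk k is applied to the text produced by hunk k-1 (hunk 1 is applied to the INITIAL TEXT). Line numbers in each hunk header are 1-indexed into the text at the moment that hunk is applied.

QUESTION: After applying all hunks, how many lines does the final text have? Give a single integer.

Answer: 8

Derivation:
Hunk 1: at line 5 remove [ddu] add [wze,sls] -> 10 lines: nlvmb euusg pgk zois bjnui eeop wze sls eax rjb
Hunk 2: at line 4 remove [eeop,wze] add [ykz] -> 9 lines: nlvmb euusg pgk zois bjnui ykz sls eax rjb
Hunk 3: at line 2 remove [zois,bjnui,ykz] add [efrh] -> 7 lines: nlvmb euusg pgk efrh sls eax rjb
Hunk 4: at line 2 remove [efrh,sls] add [frxwk,okugd,jovw] -> 8 lines: nlvmb euusg pgk frxwk okugd jovw eax rjb
Hunk 5: at line 5 remove [jovw] add [fzkba,lgm] -> 9 lines: nlvmb euusg pgk frxwk okugd fzkba lgm eax rjb
Hunk 6: at line 1 remove [pgk,frxwk] add [mkmz] -> 8 lines: nlvmb euusg mkmz okugd fzkba lgm eax rjb
Final line count: 8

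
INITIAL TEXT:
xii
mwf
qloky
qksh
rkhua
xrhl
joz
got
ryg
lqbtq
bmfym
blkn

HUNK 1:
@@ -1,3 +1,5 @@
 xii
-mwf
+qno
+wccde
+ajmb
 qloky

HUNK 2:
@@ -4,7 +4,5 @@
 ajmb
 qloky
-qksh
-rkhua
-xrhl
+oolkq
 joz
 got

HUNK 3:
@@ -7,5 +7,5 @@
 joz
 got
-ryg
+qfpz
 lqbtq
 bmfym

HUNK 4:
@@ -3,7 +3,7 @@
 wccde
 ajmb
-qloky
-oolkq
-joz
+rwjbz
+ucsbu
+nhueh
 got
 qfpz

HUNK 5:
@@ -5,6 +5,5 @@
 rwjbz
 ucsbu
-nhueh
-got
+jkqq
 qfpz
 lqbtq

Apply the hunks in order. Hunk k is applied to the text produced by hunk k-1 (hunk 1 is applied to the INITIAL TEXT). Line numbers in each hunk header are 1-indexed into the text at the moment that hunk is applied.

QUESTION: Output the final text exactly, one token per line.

Answer: xii
qno
wccde
ajmb
rwjbz
ucsbu
jkqq
qfpz
lqbtq
bmfym
blkn

Derivation:
Hunk 1: at line 1 remove [mwf] add [qno,wccde,ajmb] -> 14 lines: xii qno wccde ajmb qloky qksh rkhua xrhl joz got ryg lqbtq bmfym blkn
Hunk 2: at line 4 remove [qksh,rkhua,xrhl] add [oolkq] -> 12 lines: xii qno wccde ajmb qloky oolkq joz got ryg lqbtq bmfym blkn
Hunk 3: at line 7 remove [ryg] add [qfpz] -> 12 lines: xii qno wccde ajmb qloky oolkq joz got qfpz lqbtq bmfym blkn
Hunk 4: at line 3 remove [qloky,oolkq,joz] add [rwjbz,ucsbu,nhueh] -> 12 lines: xii qno wccde ajmb rwjbz ucsbu nhueh got qfpz lqbtq bmfym blkn
Hunk 5: at line 5 remove [nhueh,got] add [jkqq] -> 11 lines: xii qno wccde ajmb rwjbz ucsbu jkqq qfpz lqbtq bmfym blkn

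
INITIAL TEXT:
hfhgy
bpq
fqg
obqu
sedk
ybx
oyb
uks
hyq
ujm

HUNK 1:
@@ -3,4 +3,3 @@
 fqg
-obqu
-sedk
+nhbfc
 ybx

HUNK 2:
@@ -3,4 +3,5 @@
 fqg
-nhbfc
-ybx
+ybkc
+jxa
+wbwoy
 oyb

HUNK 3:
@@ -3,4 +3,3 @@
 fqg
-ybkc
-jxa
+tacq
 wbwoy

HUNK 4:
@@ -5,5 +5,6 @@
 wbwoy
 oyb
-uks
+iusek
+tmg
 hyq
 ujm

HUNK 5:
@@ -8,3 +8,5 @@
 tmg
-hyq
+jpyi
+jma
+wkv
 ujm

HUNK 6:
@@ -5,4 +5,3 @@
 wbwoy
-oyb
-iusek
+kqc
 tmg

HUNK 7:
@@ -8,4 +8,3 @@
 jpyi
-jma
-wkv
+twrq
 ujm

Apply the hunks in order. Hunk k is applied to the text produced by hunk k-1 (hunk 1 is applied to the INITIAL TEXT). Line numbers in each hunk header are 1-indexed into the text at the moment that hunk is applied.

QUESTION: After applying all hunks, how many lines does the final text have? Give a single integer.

Hunk 1: at line 3 remove [obqu,sedk] add [nhbfc] -> 9 lines: hfhgy bpq fqg nhbfc ybx oyb uks hyq ujm
Hunk 2: at line 3 remove [nhbfc,ybx] add [ybkc,jxa,wbwoy] -> 10 lines: hfhgy bpq fqg ybkc jxa wbwoy oyb uks hyq ujm
Hunk 3: at line 3 remove [ybkc,jxa] add [tacq] -> 9 lines: hfhgy bpq fqg tacq wbwoy oyb uks hyq ujm
Hunk 4: at line 5 remove [uks] add [iusek,tmg] -> 10 lines: hfhgy bpq fqg tacq wbwoy oyb iusek tmg hyq ujm
Hunk 5: at line 8 remove [hyq] add [jpyi,jma,wkv] -> 12 lines: hfhgy bpq fqg tacq wbwoy oyb iusek tmg jpyi jma wkv ujm
Hunk 6: at line 5 remove [oyb,iusek] add [kqc] -> 11 lines: hfhgy bpq fqg tacq wbwoy kqc tmg jpyi jma wkv ujm
Hunk 7: at line 8 remove [jma,wkv] add [twrq] -> 10 lines: hfhgy bpq fqg tacq wbwoy kqc tmg jpyi twrq ujm
Final line count: 10

Answer: 10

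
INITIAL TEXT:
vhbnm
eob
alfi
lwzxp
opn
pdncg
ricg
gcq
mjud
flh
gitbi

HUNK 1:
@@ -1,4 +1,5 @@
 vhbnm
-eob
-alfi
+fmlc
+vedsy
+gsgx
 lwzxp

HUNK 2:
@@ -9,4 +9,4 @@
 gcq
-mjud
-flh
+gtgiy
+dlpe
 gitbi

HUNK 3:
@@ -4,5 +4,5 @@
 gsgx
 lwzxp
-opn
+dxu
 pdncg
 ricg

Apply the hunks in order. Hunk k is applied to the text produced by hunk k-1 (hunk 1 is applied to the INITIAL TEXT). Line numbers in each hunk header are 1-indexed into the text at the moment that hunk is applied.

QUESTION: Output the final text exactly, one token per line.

Answer: vhbnm
fmlc
vedsy
gsgx
lwzxp
dxu
pdncg
ricg
gcq
gtgiy
dlpe
gitbi

Derivation:
Hunk 1: at line 1 remove [eob,alfi] add [fmlc,vedsy,gsgx] -> 12 lines: vhbnm fmlc vedsy gsgx lwzxp opn pdncg ricg gcq mjud flh gitbi
Hunk 2: at line 9 remove [mjud,flh] add [gtgiy,dlpe] -> 12 lines: vhbnm fmlc vedsy gsgx lwzxp opn pdncg ricg gcq gtgiy dlpe gitbi
Hunk 3: at line 4 remove [opn] add [dxu] -> 12 lines: vhbnm fmlc vedsy gsgx lwzxp dxu pdncg ricg gcq gtgiy dlpe gitbi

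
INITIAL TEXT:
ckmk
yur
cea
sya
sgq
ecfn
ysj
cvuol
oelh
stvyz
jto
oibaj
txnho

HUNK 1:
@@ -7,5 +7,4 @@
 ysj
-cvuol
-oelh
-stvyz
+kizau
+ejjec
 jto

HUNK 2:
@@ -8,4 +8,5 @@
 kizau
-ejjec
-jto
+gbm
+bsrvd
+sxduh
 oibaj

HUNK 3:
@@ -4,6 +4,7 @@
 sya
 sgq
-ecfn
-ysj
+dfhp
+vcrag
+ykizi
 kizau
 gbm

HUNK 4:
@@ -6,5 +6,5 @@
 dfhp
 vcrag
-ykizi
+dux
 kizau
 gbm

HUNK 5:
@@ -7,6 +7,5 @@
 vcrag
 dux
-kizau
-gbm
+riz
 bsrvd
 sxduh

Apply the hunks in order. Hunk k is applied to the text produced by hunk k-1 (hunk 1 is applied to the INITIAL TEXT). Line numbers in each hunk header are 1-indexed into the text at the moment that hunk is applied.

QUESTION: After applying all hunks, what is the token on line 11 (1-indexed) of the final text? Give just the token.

Hunk 1: at line 7 remove [cvuol,oelh,stvyz] add [kizau,ejjec] -> 12 lines: ckmk yur cea sya sgq ecfn ysj kizau ejjec jto oibaj txnho
Hunk 2: at line 8 remove [ejjec,jto] add [gbm,bsrvd,sxduh] -> 13 lines: ckmk yur cea sya sgq ecfn ysj kizau gbm bsrvd sxduh oibaj txnho
Hunk 3: at line 4 remove [ecfn,ysj] add [dfhp,vcrag,ykizi] -> 14 lines: ckmk yur cea sya sgq dfhp vcrag ykizi kizau gbm bsrvd sxduh oibaj txnho
Hunk 4: at line 6 remove [ykizi] add [dux] -> 14 lines: ckmk yur cea sya sgq dfhp vcrag dux kizau gbm bsrvd sxduh oibaj txnho
Hunk 5: at line 7 remove [kizau,gbm] add [riz] -> 13 lines: ckmk yur cea sya sgq dfhp vcrag dux riz bsrvd sxduh oibaj txnho
Final line 11: sxduh

Answer: sxduh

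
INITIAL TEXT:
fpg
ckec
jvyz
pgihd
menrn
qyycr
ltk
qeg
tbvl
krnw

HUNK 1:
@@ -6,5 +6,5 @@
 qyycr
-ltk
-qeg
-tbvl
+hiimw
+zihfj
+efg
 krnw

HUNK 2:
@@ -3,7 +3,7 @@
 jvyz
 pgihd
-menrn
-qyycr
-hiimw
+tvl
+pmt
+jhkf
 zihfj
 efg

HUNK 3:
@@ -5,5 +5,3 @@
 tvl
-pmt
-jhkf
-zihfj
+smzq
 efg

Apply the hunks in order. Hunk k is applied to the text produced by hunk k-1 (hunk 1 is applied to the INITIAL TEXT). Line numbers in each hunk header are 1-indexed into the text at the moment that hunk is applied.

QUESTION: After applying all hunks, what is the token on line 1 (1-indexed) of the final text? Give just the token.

Hunk 1: at line 6 remove [ltk,qeg,tbvl] add [hiimw,zihfj,efg] -> 10 lines: fpg ckec jvyz pgihd menrn qyycr hiimw zihfj efg krnw
Hunk 2: at line 3 remove [menrn,qyycr,hiimw] add [tvl,pmt,jhkf] -> 10 lines: fpg ckec jvyz pgihd tvl pmt jhkf zihfj efg krnw
Hunk 3: at line 5 remove [pmt,jhkf,zihfj] add [smzq] -> 8 lines: fpg ckec jvyz pgihd tvl smzq efg krnw
Final line 1: fpg

Answer: fpg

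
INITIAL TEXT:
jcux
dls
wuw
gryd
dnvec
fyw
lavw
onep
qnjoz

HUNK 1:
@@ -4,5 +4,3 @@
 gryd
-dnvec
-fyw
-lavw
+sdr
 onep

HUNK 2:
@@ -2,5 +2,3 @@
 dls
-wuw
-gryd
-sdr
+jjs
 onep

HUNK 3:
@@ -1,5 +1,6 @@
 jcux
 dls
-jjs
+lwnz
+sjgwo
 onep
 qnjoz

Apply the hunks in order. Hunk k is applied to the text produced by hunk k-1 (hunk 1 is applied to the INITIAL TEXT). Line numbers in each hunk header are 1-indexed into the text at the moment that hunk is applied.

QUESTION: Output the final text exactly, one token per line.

Hunk 1: at line 4 remove [dnvec,fyw,lavw] add [sdr] -> 7 lines: jcux dls wuw gryd sdr onep qnjoz
Hunk 2: at line 2 remove [wuw,gryd,sdr] add [jjs] -> 5 lines: jcux dls jjs onep qnjoz
Hunk 3: at line 1 remove [jjs] add [lwnz,sjgwo] -> 6 lines: jcux dls lwnz sjgwo onep qnjoz

Answer: jcux
dls
lwnz
sjgwo
onep
qnjoz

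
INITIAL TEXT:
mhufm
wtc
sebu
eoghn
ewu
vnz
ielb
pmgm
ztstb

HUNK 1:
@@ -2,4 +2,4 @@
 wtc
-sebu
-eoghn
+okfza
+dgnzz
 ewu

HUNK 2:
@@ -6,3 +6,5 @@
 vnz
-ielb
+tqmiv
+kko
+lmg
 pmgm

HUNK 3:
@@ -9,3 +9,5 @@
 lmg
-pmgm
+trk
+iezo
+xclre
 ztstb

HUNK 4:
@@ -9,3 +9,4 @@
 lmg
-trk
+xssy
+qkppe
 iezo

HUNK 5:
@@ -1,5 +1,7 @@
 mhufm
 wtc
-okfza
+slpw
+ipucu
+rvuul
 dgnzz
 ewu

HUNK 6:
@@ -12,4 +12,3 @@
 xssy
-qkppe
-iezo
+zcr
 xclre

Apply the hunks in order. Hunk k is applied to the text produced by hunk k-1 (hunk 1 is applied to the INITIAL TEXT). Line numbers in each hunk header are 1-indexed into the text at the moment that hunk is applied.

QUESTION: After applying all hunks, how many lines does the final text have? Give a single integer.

Hunk 1: at line 2 remove [sebu,eoghn] add [okfza,dgnzz] -> 9 lines: mhufm wtc okfza dgnzz ewu vnz ielb pmgm ztstb
Hunk 2: at line 6 remove [ielb] add [tqmiv,kko,lmg] -> 11 lines: mhufm wtc okfza dgnzz ewu vnz tqmiv kko lmg pmgm ztstb
Hunk 3: at line 9 remove [pmgm] add [trk,iezo,xclre] -> 13 lines: mhufm wtc okfza dgnzz ewu vnz tqmiv kko lmg trk iezo xclre ztstb
Hunk 4: at line 9 remove [trk] add [xssy,qkppe] -> 14 lines: mhufm wtc okfza dgnzz ewu vnz tqmiv kko lmg xssy qkppe iezo xclre ztstb
Hunk 5: at line 1 remove [okfza] add [slpw,ipucu,rvuul] -> 16 lines: mhufm wtc slpw ipucu rvuul dgnzz ewu vnz tqmiv kko lmg xssy qkppe iezo xclre ztstb
Hunk 6: at line 12 remove [qkppe,iezo] add [zcr] -> 15 lines: mhufm wtc slpw ipucu rvuul dgnzz ewu vnz tqmiv kko lmg xssy zcr xclre ztstb
Final line count: 15

Answer: 15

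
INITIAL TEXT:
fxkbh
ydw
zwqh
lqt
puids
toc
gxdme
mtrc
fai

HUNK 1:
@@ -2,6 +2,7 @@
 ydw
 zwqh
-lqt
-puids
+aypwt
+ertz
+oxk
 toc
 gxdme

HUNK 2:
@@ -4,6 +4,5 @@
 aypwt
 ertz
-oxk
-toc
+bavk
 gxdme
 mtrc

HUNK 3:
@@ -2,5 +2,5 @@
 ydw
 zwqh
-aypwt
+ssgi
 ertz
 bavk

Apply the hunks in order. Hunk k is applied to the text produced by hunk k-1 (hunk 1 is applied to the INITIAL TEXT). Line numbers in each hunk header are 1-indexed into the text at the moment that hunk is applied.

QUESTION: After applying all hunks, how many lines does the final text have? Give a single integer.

Answer: 9

Derivation:
Hunk 1: at line 2 remove [lqt,puids] add [aypwt,ertz,oxk] -> 10 lines: fxkbh ydw zwqh aypwt ertz oxk toc gxdme mtrc fai
Hunk 2: at line 4 remove [oxk,toc] add [bavk] -> 9 lines: fxkbh ydw zwqh aypwt ertz bavk gxdme mtrc fai
Hunk 3: at line 2 remove [aypwt] add [ssgi] -> 9 lines: fxkbh ydw zwqh ssgi ertz bavk gxdme mtrc fai
Final line count: 9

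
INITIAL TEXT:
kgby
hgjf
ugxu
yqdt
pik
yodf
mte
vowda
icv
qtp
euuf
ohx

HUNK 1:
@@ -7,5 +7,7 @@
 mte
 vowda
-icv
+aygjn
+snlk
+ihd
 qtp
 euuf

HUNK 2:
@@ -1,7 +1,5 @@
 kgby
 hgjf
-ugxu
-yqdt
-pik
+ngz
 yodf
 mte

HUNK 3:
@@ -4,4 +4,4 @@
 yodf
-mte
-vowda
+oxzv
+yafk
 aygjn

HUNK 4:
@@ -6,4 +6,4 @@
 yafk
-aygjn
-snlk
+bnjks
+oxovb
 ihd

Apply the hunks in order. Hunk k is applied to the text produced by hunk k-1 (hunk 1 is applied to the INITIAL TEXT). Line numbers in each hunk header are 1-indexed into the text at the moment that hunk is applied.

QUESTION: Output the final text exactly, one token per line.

Hunk 1: at line 7 remove [icv] add [aygjn,snlk,ihd] -> 14 lines: kgby hgjf ugxu yqdt pik yodf mte vowda aygjn snlk ihd qtp euuf ohx
Hunk 2: at line 1 remove [ugxu,yqdt,pik] add [ngz] -> 12 lines: kgby hgjf ngz yodf mte vowda aygjn snlk ihd qtp euuf ohx
Hunk 3: at line 4 remove [mte,vowda] add [oxzv,yafk] -> 12 lines: kgby hgjf ngz yodf oxzv yafk aygjn snlk ihd qtp euuf ohx
Hunk 4: at line 6 remove [aygjn,snlk] add [bnjks,oxovb] -> 12 lines: kgby hgjf ngz yodf oxzv yafk bnjks oxovb ihd qtp euuf ohx

Answer: kgby
hgjf
ngz
yodf
oxzv
yafk
bnjks
oxovb
ihd
qtp
euuf
ohx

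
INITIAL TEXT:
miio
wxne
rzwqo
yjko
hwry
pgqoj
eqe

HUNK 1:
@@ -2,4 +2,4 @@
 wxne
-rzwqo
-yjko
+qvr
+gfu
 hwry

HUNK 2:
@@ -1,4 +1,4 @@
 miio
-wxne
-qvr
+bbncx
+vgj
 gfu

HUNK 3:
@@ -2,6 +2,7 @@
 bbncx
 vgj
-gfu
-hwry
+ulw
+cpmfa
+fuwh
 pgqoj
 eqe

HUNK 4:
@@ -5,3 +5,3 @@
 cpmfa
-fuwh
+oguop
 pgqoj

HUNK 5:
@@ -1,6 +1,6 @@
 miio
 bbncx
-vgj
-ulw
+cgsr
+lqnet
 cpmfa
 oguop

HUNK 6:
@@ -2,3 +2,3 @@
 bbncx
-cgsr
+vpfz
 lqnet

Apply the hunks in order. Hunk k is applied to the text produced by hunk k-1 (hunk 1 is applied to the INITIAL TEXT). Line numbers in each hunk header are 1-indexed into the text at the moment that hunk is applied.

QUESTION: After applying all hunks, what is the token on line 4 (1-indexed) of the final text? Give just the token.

Answer: lqnet

Derivation:
Hunk 1: at line 2 remove [rzwqo,yjko] add [qvr,gfu] -> 7 lines: miio wxne qvr gfu hwry pgqoj eqe
Hunk 2: at line 1 remove [wxne,qvr] add [bbncx,vgj] -> 7 lines: miio bbncx vgj gfu hwry pgqoj eqe
Hunk 3: at line 2 remove [gfu,hwry] add [ulw,cpmfa,fuwh] -> 8 lines: miio bbncx vgj ulw cpmfa fuwh pgqoj eqe
Hunk 4: at line 5 remove [fuwh] add [oguop] -> 8 lines: miio bbncx vgj ulw cpmfa oguop pgqoj eqe
Hunk 5: at line 1 remove [vgj,ulw] add [cgsr,lqnet] -> 8 lines: miio bbncx cgsr lqnet cpmfa oguop pgqoj eqe
Hunk 6: at line 2 remove [cgsr] add [vpfz] -> 8 lines: miio bbncx vpfz lqnet cpmfa oguop pgqoj eqe
Final line 4: lqnet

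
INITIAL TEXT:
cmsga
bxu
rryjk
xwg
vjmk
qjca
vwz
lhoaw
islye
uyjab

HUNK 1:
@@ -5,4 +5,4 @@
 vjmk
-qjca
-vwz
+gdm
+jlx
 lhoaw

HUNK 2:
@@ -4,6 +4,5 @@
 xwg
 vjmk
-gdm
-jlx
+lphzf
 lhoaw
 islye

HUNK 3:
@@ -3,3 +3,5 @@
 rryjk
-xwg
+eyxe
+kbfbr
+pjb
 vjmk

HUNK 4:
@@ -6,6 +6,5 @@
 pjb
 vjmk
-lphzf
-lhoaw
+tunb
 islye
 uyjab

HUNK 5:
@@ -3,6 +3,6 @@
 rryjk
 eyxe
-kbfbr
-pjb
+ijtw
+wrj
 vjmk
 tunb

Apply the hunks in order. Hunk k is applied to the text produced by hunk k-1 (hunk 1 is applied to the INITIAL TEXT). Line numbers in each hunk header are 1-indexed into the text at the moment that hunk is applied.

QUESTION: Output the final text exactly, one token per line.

Hunk 1: at line 5 remove [qjca,vwz] add [gdm,jlx] -> 10 lines: cmsga bxu rryjk xwg vjmk gdm jlx lhoaw islye uyjab
Hunk 2: at line 4 remove [gdm,jlx] add [lphzf] -> 9 lines: cmsga bxu rryjk xwg vjmk lphzf lhoaw islye uyjab
Hunk 3: at line 3 remove [xwg] add [eyxe,kbfbr,pjb] -> 11 lines: cmsga bxu rryjk eyxe kbfbr pjb vjmk lphzf lhoaw islye uyjab
Hunk 4: at line 6 remove [lphzf,lhoaw] add [tunb] -> 10 lines: cmsga bxu rryjk eyxe kbfbr pjb vjmk tunb islye uyjab
Hunk 5: at line 3 remove [kbfbr,pjb] add [ijtw,wrj] -> 10 lines: cmsga bxu rryjk eyxe ijtw wrj vjmk tunb islye uyjab

Answer: cmsga
bxu
rryjk
eyxe
ijtw
wrj
vjmk
tunb
islye
uyjab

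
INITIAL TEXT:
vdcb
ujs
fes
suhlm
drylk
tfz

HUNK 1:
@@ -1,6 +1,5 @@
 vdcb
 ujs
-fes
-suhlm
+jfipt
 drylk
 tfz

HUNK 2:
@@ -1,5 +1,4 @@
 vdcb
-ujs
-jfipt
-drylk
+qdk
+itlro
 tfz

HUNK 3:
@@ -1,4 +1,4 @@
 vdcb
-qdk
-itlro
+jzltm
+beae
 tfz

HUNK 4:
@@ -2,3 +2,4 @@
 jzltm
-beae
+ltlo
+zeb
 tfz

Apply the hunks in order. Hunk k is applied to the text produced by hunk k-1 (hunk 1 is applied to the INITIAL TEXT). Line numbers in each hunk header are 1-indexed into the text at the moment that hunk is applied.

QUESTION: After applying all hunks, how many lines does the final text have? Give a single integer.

Hunk 1: at line 1 remove [fes,suhlm] add [jfipt] -> 5 lines: vdcb ujs jfipt drylk tfz
Hunk 2: at line 1 remove [ujs,jfipt,drylk] add [qdk,itlro] -> 4 lines: vdcb qdk itlro tfz
Hunk 3: at line 1 remove [qdk,itlro] add [jzltm,beae] -> 4 lines: vdcb jzltm beae tfz
Hunk 4: at line 2 remove [beae] add [ltlo,zeb] -> 5 lines: vdcb jzltm ltlo zeb tfz
Final line count: 5

Answer: 5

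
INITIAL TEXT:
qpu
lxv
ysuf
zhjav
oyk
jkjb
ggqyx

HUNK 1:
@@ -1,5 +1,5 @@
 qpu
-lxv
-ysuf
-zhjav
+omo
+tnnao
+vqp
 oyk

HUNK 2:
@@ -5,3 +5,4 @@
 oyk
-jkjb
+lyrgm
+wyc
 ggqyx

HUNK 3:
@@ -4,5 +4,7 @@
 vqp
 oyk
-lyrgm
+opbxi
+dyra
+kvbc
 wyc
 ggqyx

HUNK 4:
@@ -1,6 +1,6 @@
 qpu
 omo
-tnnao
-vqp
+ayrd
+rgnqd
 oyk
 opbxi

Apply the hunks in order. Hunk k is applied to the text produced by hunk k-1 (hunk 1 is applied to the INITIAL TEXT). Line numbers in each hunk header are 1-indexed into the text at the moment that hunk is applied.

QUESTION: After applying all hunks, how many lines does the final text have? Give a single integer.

Hunk 1: at line 1 remove [lxv,ysuf,zhjav] add [omo,tnnao,vqp] -> 7 lines: qpu omo tnnao vqp oyk jkjb ggqyx
Hunk 2: at line 5 remove [jkjb] add [lyrgm,wyc] -> 8 lines: qpu omo tnnao vqp oyk lyrgm wyc ggqyx
Hunk 3: at line 4 remove [lyrgm] add [opbxi,dyra,kvbc] -> 10 lines: qpu omo tnnao vqp oyk opbxi dyra kvbc wyc ggqyx
Hunk 4: at line 1 remove [tnnao,vqp] add [ayrd,rgnqd] -> 10 lines: qpu omo ayrd rgnqd oyk opbxi dyra kvbc wyc ggqyx
Final line count: 10

Answer: 10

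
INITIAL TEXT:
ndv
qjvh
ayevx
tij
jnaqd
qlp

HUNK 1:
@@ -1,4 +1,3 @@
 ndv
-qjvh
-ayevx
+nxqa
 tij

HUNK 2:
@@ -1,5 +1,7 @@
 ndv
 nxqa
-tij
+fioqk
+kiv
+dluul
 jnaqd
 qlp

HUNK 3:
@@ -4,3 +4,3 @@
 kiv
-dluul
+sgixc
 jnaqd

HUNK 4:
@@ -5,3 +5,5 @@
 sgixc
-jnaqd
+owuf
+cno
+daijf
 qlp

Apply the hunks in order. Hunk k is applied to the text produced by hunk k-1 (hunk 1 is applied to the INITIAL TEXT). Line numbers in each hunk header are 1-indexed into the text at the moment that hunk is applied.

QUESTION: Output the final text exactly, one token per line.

Hunk 1: at line 1 remove [qjvh,ayevx] add [nxqa] -> 5 lines: ndv nxqa tij jnaqd qlp
Hunk 2: at line 1 remove [tij] add [fioqk,kiv,dluul] -> 7 lines: ndv nxqa fioqk kiv dluul jnaqd qlp
Hunk 3: at line 4 remove [dluul] add [sgixc] -> 7 lines: ndv nxqa fioqk kiv sgixc jnaqd qlp
Hunk 4: at line 5 remove [jnaqd] add [owuf,cno,daijf] -> 9 lines: ndv nxqa fioqk kiv sgixc owuf cno daijf qlp

Answer: ndv
nxqa
fioqk
kiv
sgixc
owuf
cno
daijf
qlp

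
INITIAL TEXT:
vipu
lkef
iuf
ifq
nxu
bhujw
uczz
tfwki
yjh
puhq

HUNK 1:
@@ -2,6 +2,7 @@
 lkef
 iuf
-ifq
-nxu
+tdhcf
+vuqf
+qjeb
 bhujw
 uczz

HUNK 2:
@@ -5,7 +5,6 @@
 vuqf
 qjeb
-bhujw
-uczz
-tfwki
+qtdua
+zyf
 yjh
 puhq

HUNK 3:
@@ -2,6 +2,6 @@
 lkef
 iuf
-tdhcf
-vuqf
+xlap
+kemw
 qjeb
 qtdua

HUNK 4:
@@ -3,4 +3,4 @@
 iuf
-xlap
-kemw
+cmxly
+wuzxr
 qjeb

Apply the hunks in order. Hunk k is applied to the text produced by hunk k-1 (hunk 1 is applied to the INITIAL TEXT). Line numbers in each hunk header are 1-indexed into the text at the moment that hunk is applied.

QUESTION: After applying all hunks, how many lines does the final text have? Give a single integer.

Hunk 1: at line 2 remove [ifq,nxu] add [tdhcf,vuqf,qjeb] -> 11 lines: vipu lkef iuf tdhcf vuqf qjeb bhujw uczz tfwki yjh puhq
Hunk 2: at line 5 remove [bhujw,uczz,tfwki] add [qtdua,zyf] -> 10 lines: vipu lkef iuf tdhcf vuqf qjeb qtdua zyf yjh puhq
Hunk 3: at line 2 remove [tdhcf,vuqf] add [xlap,kemw] -> 10 lines: vipu lkef iuf xlap kemw qjeb qtdua zyf yjh puhq
Hunk 4: at line 3 remove [xlap,kemw] add [cmxly,wuzxr] -> 10 lines: vipu lkef iuf cmxly wuzxr qjeb qtdua zyf yjh puhq
Final line count: 10

Answer: 10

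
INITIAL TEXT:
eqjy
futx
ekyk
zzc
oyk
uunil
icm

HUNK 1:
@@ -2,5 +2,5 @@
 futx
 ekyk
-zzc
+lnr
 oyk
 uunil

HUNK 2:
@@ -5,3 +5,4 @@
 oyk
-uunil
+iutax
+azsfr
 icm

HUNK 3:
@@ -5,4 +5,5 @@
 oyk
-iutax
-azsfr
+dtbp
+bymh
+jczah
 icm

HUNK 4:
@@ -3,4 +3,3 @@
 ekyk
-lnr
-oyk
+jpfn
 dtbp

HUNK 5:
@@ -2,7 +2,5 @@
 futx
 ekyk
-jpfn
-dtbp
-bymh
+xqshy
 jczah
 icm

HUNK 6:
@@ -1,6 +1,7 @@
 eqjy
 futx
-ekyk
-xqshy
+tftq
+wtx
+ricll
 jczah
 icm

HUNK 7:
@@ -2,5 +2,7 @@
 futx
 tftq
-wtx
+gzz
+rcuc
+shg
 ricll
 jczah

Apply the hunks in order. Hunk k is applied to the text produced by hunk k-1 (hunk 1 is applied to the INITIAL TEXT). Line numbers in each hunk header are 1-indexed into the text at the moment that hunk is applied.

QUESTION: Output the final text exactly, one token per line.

Answer: eqjy
futx
tftq
gzz
rcuc
shg
ricll
jczah
icm

Derivation:
Hunk 1: at line 2 remove [zzc] add [lnr] -> 7 lines: eqjy futx ekyk lnr oyk uunil icm
Hunk 2: at line 5 remove [uunil] add [iutax,azsfr] -> 8 lines: eqjy futx ekyk lnr oyk iutax azsfr icm
Hunk 3: at line 5 remove [iutax,azsfr] add [dtbp,bymh,jczah] -> 9 lines: eqjy futx ekyk lnr oyk dtbp bymh jczah icm
Hunk 4: at line 3 remove [lnr,oyk] add [jpfn] -> 8 lines: eqjy futx ekyk jpfn dtbp bymh jczah icm
Hunk 5: at line 2 remove [jpfn,dtbp,bymh] add [xqshy] -> 6 lines: eqjy futx ekyk xqshy jczah icm
Hunk 6: at line 1 remove [ekyk,xqshy] add [tftq,wtx,ricll] -> 7 lines: eqjy futx tftq wtx ricll jczah icm
Hunk 7: at line 2 remove [wtx] add [gzz,rcuc,shg] -> 9 lines: eqjy futx tftq gzz rcuc shg ricll jczah icm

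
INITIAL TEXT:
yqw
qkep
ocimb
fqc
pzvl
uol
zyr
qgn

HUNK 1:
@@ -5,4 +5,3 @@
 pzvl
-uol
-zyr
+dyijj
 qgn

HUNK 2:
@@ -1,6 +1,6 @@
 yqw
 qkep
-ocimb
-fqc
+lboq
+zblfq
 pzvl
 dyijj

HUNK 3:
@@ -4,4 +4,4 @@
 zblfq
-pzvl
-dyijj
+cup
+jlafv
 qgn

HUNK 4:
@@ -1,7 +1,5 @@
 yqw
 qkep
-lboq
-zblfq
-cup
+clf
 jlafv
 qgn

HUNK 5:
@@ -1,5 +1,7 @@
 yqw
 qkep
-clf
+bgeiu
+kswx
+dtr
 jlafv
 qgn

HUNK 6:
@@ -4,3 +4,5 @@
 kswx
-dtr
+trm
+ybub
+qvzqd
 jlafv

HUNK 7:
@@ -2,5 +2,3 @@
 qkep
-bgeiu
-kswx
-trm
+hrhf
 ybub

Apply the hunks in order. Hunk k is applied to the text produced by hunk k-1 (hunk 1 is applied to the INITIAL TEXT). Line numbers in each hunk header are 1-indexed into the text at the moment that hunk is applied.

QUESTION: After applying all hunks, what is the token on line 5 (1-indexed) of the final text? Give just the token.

Hunk 1: at line 5 remove [uol,zyr] add [dyijj] -> 7 lines: yqw qkep ocimb fqc pzvl dyijj qgn
Hunk 2: at line 1 remove [ocimb,fqc] add [lboq,zblfq] -> 7 lines: yqw qkep lboq zblfq pzvl dyijj qgn
Hunk 3: at line 4 remove [pzvl,dyijj] add [cup,jlafv] -> 7 lines: yqw qkep lboq zblfq cup jlafv qgn
Hunk 4: at line 1 remove [lboq,zblfq,cup] add [clf] -> 5 lines: yqw qkep clf jlafv qgn
Hunk 5: at line 1 remove [clf] add [bgeiu,kswx,dtr] -> 7 lines: yqw qkep bgeiu kswx dtr jlafv qgn
Hunk 6: at line 4 remove [dtr] add [trm,ybub,qvzqd] -> 9 lines: yqw qkep bgeiu kswx trm ybub qvzqd jlafv qgn
Hunk 7: at line 2 remove [bgeiu,kswx,trm] add [hrhf] -> 7 lines: yqw qkep hrhf ybub qvzqd jlafv qgn
Final line 5: qvzqd

Answer: qvzqd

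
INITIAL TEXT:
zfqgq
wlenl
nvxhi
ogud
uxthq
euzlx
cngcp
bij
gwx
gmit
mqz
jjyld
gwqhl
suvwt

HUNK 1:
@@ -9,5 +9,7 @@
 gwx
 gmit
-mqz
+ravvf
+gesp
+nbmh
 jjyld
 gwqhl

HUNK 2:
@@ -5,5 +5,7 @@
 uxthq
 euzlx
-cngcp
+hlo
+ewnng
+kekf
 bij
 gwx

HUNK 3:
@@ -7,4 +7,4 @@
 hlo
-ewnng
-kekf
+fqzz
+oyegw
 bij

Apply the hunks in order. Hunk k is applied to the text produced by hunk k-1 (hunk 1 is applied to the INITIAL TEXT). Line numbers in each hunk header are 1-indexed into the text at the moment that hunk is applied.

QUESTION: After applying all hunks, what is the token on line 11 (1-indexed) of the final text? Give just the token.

Answer: gwx

Derivation:
Hunk 1: at line 9 remove [mqz] add [ravvf,gesp,nbmh] -> 16 lines: zfqgq wlenl nvxhi ogud uxthq euzlx cngcp bij gwx gmit ravvf gesp nbmh jjyld gwqhl suvwt
Hunk 2: at line 5 remove [cngcp] add [hlo,ewnng,kekf] -> 18 lines: zfqgq wlenl nvxhi ogud uxthq euzlx hlo ewnng kekf bij gwx gmit ravvf gesp nbmh jjyld gwqhl suvwt
Hunk 3: at line 7 remove [ewnng,kekf] add [fqzz,oyegw] -> 18 lines: zfqgq wlenl nvxhi ogud uxthq euzlx hlo fqzz oyegw bij gwx gmit ravvf gesp nbmh jjyld gwqhl suvwt
Final line 11: gwx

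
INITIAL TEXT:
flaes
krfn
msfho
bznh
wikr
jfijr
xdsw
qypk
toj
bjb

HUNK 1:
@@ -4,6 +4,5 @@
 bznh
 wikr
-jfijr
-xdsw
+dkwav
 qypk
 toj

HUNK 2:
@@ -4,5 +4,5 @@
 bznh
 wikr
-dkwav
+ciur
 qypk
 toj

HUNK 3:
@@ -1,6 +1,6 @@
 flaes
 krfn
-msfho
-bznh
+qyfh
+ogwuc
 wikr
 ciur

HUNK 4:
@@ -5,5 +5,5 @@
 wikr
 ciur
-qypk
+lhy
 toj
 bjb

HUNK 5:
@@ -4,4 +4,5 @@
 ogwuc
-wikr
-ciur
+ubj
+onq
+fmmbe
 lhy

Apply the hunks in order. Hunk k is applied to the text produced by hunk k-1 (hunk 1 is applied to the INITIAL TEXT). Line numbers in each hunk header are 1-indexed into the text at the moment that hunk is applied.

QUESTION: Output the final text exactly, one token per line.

Hunk 1: at line 4 remove [jfijr,xdsw] add [dkwav] -> 9 lines: flaes krfn msfho bznh wikr dkwav qypk toj bjb
Hunk 2: at line 4 remove [dkwav] add [ciur] -> 9 lines: flaes krfn msfho bznh wikr ciur qypk toj bjb
Hunk 3: at line 1 remove [msfho,bznh] add [qyfh,ogwuc] -> 9 lines: flaes krfn qyfh ogwuc wikr ciur qypk toj bjb
Hunk 4: at line 5 remove [qypk] add [lhy] -> 9 lines: flaes krfn qyfh ogwuc wikr ciur lhy toj bjb
Hunk 5: at line 4 remove [wikr,ciur] add [ubj,onq,fmmbe] -> 10 lines: flaes krfn qyfh ogwuc ubj onq fmmbe lhy toj bjb

Answer: flaes
krfn
qyfh
ogwuc
ubj
onq
fmmbe
lhy
toj
bjb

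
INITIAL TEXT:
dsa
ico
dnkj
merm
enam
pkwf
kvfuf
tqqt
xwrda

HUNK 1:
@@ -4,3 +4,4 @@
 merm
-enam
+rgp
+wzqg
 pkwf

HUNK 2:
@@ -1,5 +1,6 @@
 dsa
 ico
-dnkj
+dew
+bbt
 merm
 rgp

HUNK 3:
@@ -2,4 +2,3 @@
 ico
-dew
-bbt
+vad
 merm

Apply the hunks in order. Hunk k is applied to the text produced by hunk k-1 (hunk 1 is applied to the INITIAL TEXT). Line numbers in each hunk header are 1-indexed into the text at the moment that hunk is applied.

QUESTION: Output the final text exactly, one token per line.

Hunk 1: at line 4 remove [enam] add [rgp,wzqg] -> 10 lines: dsa ico dnkj merm rgp wzqg pkwf kvfuf tqqt xwrda
Hunk 2: at line 1 remove [dnkj] add [dew,bbt] -> 11 lines: dsa ico dew bbt merm rgp wzqg pkwf kvfuf tqqt xwrda
Hunk 3: at line 2 remove [dew,bbt] add [vad] -> 10 lines: dsa ico vad merm rgp wzqg pkwf kvfuf tqqt xwrda

Answer: dsa
ico
vad
merm
rgp
wzqg
pkwf
kvfuf
tqqt
xwrda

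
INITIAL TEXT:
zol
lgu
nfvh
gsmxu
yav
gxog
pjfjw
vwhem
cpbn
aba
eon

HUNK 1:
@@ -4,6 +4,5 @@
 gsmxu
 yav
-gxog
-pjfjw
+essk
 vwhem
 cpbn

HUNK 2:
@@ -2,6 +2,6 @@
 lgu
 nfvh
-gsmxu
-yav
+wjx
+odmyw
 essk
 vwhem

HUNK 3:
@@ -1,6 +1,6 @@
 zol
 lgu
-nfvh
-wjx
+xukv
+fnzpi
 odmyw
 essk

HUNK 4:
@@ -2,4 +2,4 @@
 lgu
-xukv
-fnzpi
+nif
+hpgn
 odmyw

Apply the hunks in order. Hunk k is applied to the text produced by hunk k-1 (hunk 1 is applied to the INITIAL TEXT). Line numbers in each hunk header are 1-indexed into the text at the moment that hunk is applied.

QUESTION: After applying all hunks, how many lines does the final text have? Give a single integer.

Answer: 10

Derivation:
Hunk 1: at line 4 remove [gxog,pjfjw] add [essk] -> 10 lines: zol lgu nfvh gsmxu yav essk vwhem cpbn aba eon
Hunk 2: at line 2 remove [gsmxu,yav] add [wjx,odmyw] -> 10 lines: zol lgu nfvh wjx odmyw essk vwhem cpbn aba eon
Hunk 3: at line 1 remove [nfvh,wjx] add [xukv,fnzpi] -> 10 lines: zol lgu xukv fnzpi odmyw essk vwhem cpbn aba eon
Hunk 4: at line 2 remove [xukv,fnzpi] add [nif,hpgn] -> 10 lines: zol lgu nif hpgn odmyw essk vwhem cpbn aba eon
Final line count: 10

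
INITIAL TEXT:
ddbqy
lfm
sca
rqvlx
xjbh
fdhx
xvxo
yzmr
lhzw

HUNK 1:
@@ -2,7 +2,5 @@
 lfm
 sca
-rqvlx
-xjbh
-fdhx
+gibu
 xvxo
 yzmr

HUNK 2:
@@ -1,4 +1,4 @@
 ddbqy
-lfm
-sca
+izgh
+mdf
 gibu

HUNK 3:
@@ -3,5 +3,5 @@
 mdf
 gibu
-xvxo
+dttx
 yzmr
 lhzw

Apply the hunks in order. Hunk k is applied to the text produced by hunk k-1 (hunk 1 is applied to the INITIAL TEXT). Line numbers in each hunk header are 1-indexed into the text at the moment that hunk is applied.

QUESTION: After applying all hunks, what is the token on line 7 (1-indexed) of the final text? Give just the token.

Answer: lhzw

Derivation:
Hunk 1: at line 2 remove [rqvlx,xjbh,fdhx] add [gibu] -> 7 lines: ddbqy lfm sca gibu xvxo yzmr lhzw
Hunk 2: at line 1 remove [lfm,sca] add [izgh,mdf] -> 7 lines: ddbqy izgh mdf gibu xvxo yzmr lhzw
Hunk 3: at line 3 remove [xvxo] add [dttx] -> 7 lines: ddbqy izgh mdf gibu dttx yzmr lhzw
Final line 7: lhzw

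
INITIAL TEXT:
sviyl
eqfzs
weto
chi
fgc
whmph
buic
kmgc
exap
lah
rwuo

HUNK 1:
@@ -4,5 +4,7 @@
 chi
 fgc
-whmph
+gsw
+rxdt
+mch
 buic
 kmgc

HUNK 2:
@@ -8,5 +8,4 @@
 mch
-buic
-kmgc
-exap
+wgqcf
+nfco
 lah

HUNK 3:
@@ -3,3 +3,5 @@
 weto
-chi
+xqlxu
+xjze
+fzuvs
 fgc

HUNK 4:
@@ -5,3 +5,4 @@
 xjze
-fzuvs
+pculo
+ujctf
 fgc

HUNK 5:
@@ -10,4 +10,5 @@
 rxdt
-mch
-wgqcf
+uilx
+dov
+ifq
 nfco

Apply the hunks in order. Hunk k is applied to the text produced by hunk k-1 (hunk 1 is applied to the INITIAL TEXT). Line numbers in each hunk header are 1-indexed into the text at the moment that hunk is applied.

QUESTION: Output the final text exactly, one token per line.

Hunk 1: at line 4 remove [whmph] add [gsw,rxdt,mch] -> 13 lines: sviyl eqfzs weto chi fgc gsw rxdt mch buic kmgc exap lah rwuo
Hunk 2: at line 8 remove [buic,kmgc,exap] add [wgqcf,nfco] -> 12 lines: sviyl eqfzs weto chi fgc gsw rxdt mch wgqcf nfco lah rwuo
Hunk 3: at line 3 remove [chi] add [xqlxu,xjze,fzuvs] -> 14 lines: sviyl eqfzs weto xqlxu xjze fzuvs fgc gsw rxdt mch wgqcf nfco lah rwuo
Hunk 4: at line 5 remove [fzuvs] add [pculo,ujctf] -> 15 lines: sviyl eqfzs weto xqlxu xjze pculo ujctf fgc gsw rxdt mch wgqcf nfco lah rwuo
Hunk 5: at line 10 remove [mch,wgqcf] add [uilx,dov,ifq] -> 16 lines: sviyl eqfzs weto xqlxu xjze pculo ujctf fgc gsw rxdt uilx dov ifq nfco lah rwuo

Answer: sviyl
eqfzs
weto
xqlxu
xjze
pculo
ujctf
fgc
gsw
rxdt
uilx
dov
ifq
nfco
lah
rwuo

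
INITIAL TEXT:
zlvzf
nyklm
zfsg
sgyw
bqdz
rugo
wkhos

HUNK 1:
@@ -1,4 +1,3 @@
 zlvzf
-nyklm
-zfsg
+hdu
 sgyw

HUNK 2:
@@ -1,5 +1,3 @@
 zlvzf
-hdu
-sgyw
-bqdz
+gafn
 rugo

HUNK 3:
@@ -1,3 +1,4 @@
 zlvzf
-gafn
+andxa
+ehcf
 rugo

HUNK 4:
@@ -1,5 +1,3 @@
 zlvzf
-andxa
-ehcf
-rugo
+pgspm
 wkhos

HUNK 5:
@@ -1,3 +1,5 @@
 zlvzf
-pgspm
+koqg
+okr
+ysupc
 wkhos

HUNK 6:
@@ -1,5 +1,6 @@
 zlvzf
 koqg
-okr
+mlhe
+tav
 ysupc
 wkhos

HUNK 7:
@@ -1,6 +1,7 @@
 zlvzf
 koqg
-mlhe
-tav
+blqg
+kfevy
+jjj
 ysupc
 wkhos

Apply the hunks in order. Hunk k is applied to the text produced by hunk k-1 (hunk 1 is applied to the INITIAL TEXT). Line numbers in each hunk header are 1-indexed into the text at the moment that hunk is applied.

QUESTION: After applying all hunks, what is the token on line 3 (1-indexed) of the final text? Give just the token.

Answer: blqg

Derivation:
Hunk 1: at line 1 remove [nyklm,zfsg] add [hdu] -> 6 lines: zlvzf hdu sgyw bqdz rugo wkhos
Hunk 2: at line 1 remove [hdu,sgyw,bqdz] add [gafn] -> 4 lines: zlvzf gafn rugo wkhos
Hunk 3: at line 1 remove [gafn] add [andxa,ehcf] -> 5 lines: zlvzf andxa ehcf rugo wkhos
Hunk 4: at line 1 remove [andxa,ehcf,rugo] add [pgspm] -> 3 lines: zlvzf pgspm wkhos
Hunk 5: at line 1 remove [pgspm] add [koqg,okr,ysupc] -> 5 lines: zlvzf koqg okr ysupc wkhos
Hunk 6: at line 1 remove [okr] add [mlhe,tav] -> 6 lines: zlvzf koqg mlhe tav ysupc wkhos
Hunk 7: at line 1 remove [mlhe,tav] add [blqg,kfevy,jjj] -> 7 lines: zlvzf koqg blqg kfevy jjj ysupc wkhos
Final line 3: blqg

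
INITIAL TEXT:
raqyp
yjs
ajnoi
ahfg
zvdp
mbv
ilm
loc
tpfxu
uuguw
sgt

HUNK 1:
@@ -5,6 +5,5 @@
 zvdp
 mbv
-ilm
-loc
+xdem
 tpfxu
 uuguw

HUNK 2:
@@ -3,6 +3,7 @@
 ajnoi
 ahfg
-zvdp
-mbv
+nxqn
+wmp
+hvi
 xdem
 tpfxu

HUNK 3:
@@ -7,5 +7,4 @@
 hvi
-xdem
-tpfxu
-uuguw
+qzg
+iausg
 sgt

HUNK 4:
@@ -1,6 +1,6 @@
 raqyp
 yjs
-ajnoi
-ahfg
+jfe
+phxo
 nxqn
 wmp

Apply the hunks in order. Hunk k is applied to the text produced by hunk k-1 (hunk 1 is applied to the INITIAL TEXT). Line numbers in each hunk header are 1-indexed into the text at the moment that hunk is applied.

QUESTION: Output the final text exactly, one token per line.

Answer: raqyp
yjs
jfe
phxo
nxqn
wmp
hvi
qzg
iausg
sgt

Derivation:
Hunk 1: at line 5 remove [ilm,loc] add [xdem] -> 10 lines: raqyp yjs ajnoi ahfg zvdp mbv xdem tpfxu uuguw sgt
Hunk 2: at line 3 remove [zvdp,mbv] add [nxqn,wmp,hvi] -> 11 lines: raqyp yjs ajnoi ahfg nxqn wmp hvi xdem tpfxu uuguw sgt
Hunk 3: at line 7 remove [xdem,tpfxu,uuguw] add [qzg,iausg] -> 10 lines: raqyp yjs ajnoi ahfg nxqn wmp hvi qzg iausg sgt
Hunk 4: at line 1 remove [ajnoi,ahfg] add [jfe,phxo] -> 10 lines: raqyp yjs jfe phxo nxqn wmp hvi qzg iausg sgt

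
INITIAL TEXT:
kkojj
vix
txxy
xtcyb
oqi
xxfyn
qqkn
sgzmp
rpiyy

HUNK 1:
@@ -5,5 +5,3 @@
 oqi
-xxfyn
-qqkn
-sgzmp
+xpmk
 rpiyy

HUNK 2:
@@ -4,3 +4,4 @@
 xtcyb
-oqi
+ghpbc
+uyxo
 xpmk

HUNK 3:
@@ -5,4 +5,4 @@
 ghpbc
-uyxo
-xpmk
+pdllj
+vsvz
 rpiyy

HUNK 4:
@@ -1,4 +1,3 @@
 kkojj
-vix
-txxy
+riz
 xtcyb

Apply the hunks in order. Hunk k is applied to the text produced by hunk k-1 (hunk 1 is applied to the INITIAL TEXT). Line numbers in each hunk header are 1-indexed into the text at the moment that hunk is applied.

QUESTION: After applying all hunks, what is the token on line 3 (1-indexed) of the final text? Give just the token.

Hunk 1: at line 5 remove [xxfyn,qqkn,sgzmp] add [xpmk] -> 7 lines: kkojj vix txxy xtcyb oqi xpmk rpiyy
Hunk 2: at line 4 remove [oqi] add [ghpbc,uyxo] -> 8 lines: kkojj vix txxy xtcyb ghpbc uyxo xpmk rpiyy
Hunk 3: at line 5 remove [uyxo,xpmk] add [pdllj,vsvz] -> 8 lines: kkojj vix txxy xtcyb ghpbc pdllj vsvz rpiyy
Hunk 4: at line 1 remove [vix,txxy] add [riz] -> 7 lines: kkojj riz xtcyb ghpbc pdllj vsvz rpiyy
Final line 3: xtcyb

Answer: xtcyb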